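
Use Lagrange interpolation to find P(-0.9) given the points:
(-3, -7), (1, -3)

Lagrange interpolation formula:
P(x) = Σ yᵢ × Lᵢ(x)
where Lᵢ(x) = Π_{j≠i} (x - xⱼ)/(xᵢ - xⱼ)

L_0(-0.9) = (-0.9 - 1)/(-3 - 1) = 0.475000
L_1(-0.9) = (-0.9 - (-3))/(1 - (-3)) = 0.525000

P(-0.9) = (-7)×L_0(-0.9) + (-3)×L_1(-0.9)
P(-0.9) = -4.900000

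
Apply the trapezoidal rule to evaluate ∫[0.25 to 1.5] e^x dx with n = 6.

f(x) = e^x
a = 0.25, b = 1.5, n = 6
h = (b - a)/n = 0.208333

Trapezoidal rule: (h/2)[f(x₀) + 2f(x₁) + 2f(x₂) + ... + f(xₙ)]

x_0 = 0.2500, f(x_0) = 1.284025, coefficient = 1
x_1 = 0.4583, f(x_1) = 1.581436, coefficient = 2
x_2 = 0.6667, f(x_2) = 1.947734, coefficient = 2
x_3 = 0.8750, f(x_3) = 2.398875, coefficient = 2
x_4 = 1.0833, f(x_4) = 2.954512, coefficient = 2
x_5 = 1.2917, f(x_5) = 3.638846, coefficient = 2
x_6 = 1.5000, f(x_6) = 4.481689, coefficient = 1

I ≈ (0.208333/2) × 30.808521 = 3.209221
Exact value: 3.197664
Error: 0.011557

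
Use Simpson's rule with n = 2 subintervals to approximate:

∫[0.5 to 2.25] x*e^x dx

f(x) = x*e^x
a = 0.5, b = 2.25, n = 2
h = (b - a)/n = 0.875000

Simpson's rule: (h/3)[f(x₀) + 4f(x₁) + 2f(x₂) + ... + f(xₙ)]

x_0 = 0.5000, f(x_0) = 0.824361, coefficient = 1
x_1 = 1.3750, f(x_1) = 5.438230, coefficient = 4
x_2 = 2.2500, f(x_2) = 21.347406, coefficient = 1

I ≈ (0.875000/3) × 43.924688 = 12.811367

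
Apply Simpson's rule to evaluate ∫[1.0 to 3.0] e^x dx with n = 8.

f(x) = e^x
a = 1.0, b = 3.0, n = 8
h = (b - a)/n = 0.250000

Simpson's rule: (h/3)[f(x₀) + 4f(x₁) + 2f(x₂) + ... + f(xₙ)]

x_0 = 1.0000, f(x_0) = 2.718282, coefficient = 1
x_1 = 1.2500, f(x_1) = 3.490343, coefficient = 4
x_2 = 1.5000, f(x_2) = 4.481689, coefficient = 2
x_3 = 1.7500, f(x_3) = 5.754603, coefficient = 4
x_4 = 2.0000, f(x_4) = 7.389056, coefficient = 2
x_5 = 2.2500, f(x_5) = 9.487736, coefficient = 4
x_6 = 2.5000, f(x_6) = 12.182494, coefficient = 2
x_7 = 2.7500, f(x_7) = 15.642632, coefficient = 4
x_8 = 3.0000, f(x_8) = 20.085537, coefficient = 1

I ≈ (0.250000/3) × 208.411550 = 17.367629
Exact value: 17.367255
Error: 0.000374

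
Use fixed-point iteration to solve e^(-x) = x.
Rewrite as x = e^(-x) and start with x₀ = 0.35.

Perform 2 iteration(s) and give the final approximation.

Equation: e^(-x) = x
Fixed-point form: x = e^(-x)
x₀ = 0.35

x_1 = g(0.350000) = 0.704688
x_2 = g(0.704688) = 0.494263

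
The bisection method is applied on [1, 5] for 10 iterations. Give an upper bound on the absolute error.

Bisection error bound: |error| ≤ (b-a)/2^n
|error| ≤ (5 - 1)/2^10 = 4/2^10
|error| ≤ 0.0039062500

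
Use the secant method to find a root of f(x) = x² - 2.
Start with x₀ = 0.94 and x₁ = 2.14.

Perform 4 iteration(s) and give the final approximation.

f(x) = x² - 2
x₀ = 0.94, x₁ = 2.14

Secant formula: x_{n+1} = x_n - f(x_n)(x_n - x_{n-1})/(f(x_n) - f(x_{n-1}))

Iteration 1:
  f(0.940000) = -1.116400
  f(2.140000) = 2.579600
  x_2 = 2.140000 - 2.579600×(2.140000 - 0.940000)/(2.579600 - (-1.116400))
       = 1.302468
Iteration 2:
  f(2.140000) = 2.579600
  f(1.302468) = -0.303578
  x_3 = 1.302468 - (-0.303578)×(1.302468 - 2.140000)/(-0.303578 - 2.579600)
       = 1.390654
Iteration 3:
  f(1.302468) = -0.303578
  f(1.390654) = -0.066082
  x_4 = 1.390654 - (-0.066082)×(1.390654 - 1.302468)/(-0.066082 - (-0.303578))
       = 1.415191
Iteration 4:
  f(1.390654) = -0.066082
  f(1.415191) = 0.002766
  x_5 = 1.415191 - 0.002766×(1.415191 - 1.390654)/(0.002766 - (-0.066082))
       = 1.414205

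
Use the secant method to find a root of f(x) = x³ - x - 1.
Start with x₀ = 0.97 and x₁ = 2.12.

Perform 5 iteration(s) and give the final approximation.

f(x) = x³ - x - 1
x₀ = 0.97, x₁ = 2.12

Secant formula: x_{n+1} = x_n - f(x_n)(x_n - x_{n-1})/(f(x_n) - f(x_{n-1}))

Iteration 1:
  f(0.970000) = -1.057327
  f(2.120000) = 6.408128
  x_2 = 2.120000 - 6.408128×(2.120000 - 0.970000)/(6.408128 - (-1.057327))
       = 1.132874
Iteration 2:
  f(2.120000) = 6.408128
  f(1.132874) = -0.678940
  x_3 = 1.132874 - (-0.678940)×(1.132874 - 2.120000)/(-0.678940 - 6.408128)
       = 1.227440
Iteration 3:
  f(1.132874) = -0.678940
  f(1.227440) = -0.378167
  x_4 = 1.227440 - (-0.378167)×(1.227440 - 1.132874)/(-0.378167 - (-0.678940))
       = 1.346340
Iteration 4:
  f(1.227440) = -0.378167
  f(1.346340) = 0.094079
  x_5 = 1.346340 - 0.094079×(1.346340 - 1.227440)/(0.094079 - (-0.378167))
       = 1.322653
Iteration 5:
  f(1.346340) = 0.094079
  f(1.322653) = -0.008788
  x_6 = 1.322653 - (-0.008788)×(1.322653 - 1.346340)/(-0.008788 - 0.094079)
       = 1.324677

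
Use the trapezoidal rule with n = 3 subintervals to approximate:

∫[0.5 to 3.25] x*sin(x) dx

f(x) = x*sin(x)
a = 0.5, b = 3.25, n = 3
h = (b - a)/n = 0.916667

Trapezoidal rule: (h/2)[f(x₀) + 2f(x₁) + 2f(x₂) + ... + f(xₙ)]

x_0 = 0.5000, f(x_0) = 0.239713, coefficient = 1
x_1 = 1.4167, f(x_1) = 1.399873, coefficient = 2
x_2 = 2.3333, f(x_2) = 1.687200, coefficient = 2
x_3 = 3.2500, f(x_3) = -0.351634, coefficient = 1

I ≈ (0.916667/2) × 6.062225 = 2.778520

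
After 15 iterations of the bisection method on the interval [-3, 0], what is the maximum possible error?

Bisection error bound: |error| ≤ (b-a)/2^n
|error| ≤ (0 - (-3))/2^15 = 3/2^15
|error| ≤ 0.0000915527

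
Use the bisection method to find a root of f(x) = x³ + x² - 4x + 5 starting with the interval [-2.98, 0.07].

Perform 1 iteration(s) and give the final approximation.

f(x) = x³ + x² - 4x + 5
Initial interval: [-2.98, 0.07]

Iteration 1:
  c_1 = (-2.980000 + 0.070000)/2 = -1.455000
  f(c_1) = f(-1.455000) = 9.856754
  f(a) × f(c) < 0, new interval: [-2.980000, -1.455000]

After 1 iteration(s), the approximation is c_1 = -1.455000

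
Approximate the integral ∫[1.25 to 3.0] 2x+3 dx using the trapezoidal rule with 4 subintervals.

f(x) = 2x+3
a = 1.25, b = 3.0, n = 4
h = (b - a)/n = 0.437500

Trapezoidal rule: (h/2)[f(x₀) + 2f(x₁) + 2f(x₂) + ... + f(xₙ)]

x_0 = 1.2500, f(x_0) = 5.500000, coefficient = 1
x_1 = 1.6875, f(x_1) = 6.375000, coefficient = 2
x_2 = 2.1250, f(x_2) = 7.250000, coefficient = 2
x_3 = 2.5625, f(x_3) = 8.125000, coefficient = 2
x_4 = 3.0000, f(x_4) = 9.000000, coefficient = 1

I ≈ (0.437500/2) × 58.000000 = 12.687500
Exact value: 12.687500
Error: 0.000000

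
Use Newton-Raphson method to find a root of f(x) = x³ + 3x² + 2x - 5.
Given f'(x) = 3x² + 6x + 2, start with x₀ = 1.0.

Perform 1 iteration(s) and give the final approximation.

f(x) = x³ + 3x² + 2x - 5
f'(x) = 3x² + 6x + 2
x₀ = 1.0

Newton-Raphson formula: x_{n+1} = x_n - f(x_n)/f'(x_n)

Iteration 1:
  f(1.000000) = 1.000000
  f'(1.000000) = 11.000000
  x_1 = 1.000000 - 1.000000/11.000000 = 0.909091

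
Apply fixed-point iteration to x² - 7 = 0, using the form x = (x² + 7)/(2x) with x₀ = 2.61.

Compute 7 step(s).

Equation: x² - 7 = 0
Fixed-point form: x = (x² + 7)/(2x)
x₀ = 2.61

x_1 = g(2.610000) = 2.645996
x_2 = g(2.645996) = 2.645751
x_3 = g(2.645751) = 2.645751
x_4 = g(2.645751) = 2.645751
x_5 = g(2.645751) = 2.645751
x_6 = g(2.645751) = 2.645751
x_7 = g(2.645751) = 2.645751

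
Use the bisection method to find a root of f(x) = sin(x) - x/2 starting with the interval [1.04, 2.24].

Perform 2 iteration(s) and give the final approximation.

f(x) = sin(x) - x/2
Initial interval: [1.04, 2.24]

Iteration 1:
  c_1 = (1.040000 + 2.240000)/2 = 1.640000
  f(c_1) = f(1.640000) = 0.177606
  f(a) × f(c) ≥ 0, new interval: [1.640000, 2.240000]
Iteration 2:
  c_2 = (1.640000 + 2.240000)/2 = 1.940000
  f(c_2) = f(1.940000) = -0.037385
  f(a) × f(c) < 0, new interval: [1.640000, 1.940000]

After 2 iteration(s), the approximation is c_2 = 1.940000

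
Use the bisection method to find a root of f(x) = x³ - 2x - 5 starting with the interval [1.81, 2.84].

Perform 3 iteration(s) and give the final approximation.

f(x) = x³ - 2x - 5
Initial interval: [1.81, 2.84]

Iteration 1:
  c_1 = (1.810000 + 2.840000)/2 = 2.325000
  f(c_1) = f(2.325000) = 2.918078
  f(a) × f(c) < 0, new interval: [1.810000, 2.325000]
Iteration 2:
  c_2 = (1.810000 + 2.325000)/2 = 2.067500
  f(c_2) = f(2.067500) = -0.297355
  f(a) × f(c) ≥ 0, new interval: [2.067500, 2.325000]
Iteration 3:
  c_3 = (2.067500 + 2.325000)/2 = 2.196250
  f(c_3) = f(2.196250) = 1.201143
  f(a) × f(c) < 0, new interval: [2.067500, 2.196250]

After 3 iteration(s), the approximation is c_3 = 2.196250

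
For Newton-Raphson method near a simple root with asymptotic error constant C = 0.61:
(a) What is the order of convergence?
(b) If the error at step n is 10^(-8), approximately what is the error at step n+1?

(a) Newton-Raphson has quadratic (order 2) convergence near simple roots.
    This means |e_{n+1}| ≈ C|e_n|².

(b) With |e_n| = 10^(-8) and C = 0.61:
    |e_{n+1}| ≈ 0.61 × (10^(-8))² = 0.61 × 10^(-16)

(a) 2 (quadratic); (b) |e_{n+1}| ≈ 6.100e-17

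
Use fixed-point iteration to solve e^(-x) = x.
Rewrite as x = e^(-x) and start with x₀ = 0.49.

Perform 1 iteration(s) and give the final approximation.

Equation: e^(-x) = x
Fixed-point form: x = e^(-x)
x₀ = 0.49

x_1 = g(0.490000) = 0.612626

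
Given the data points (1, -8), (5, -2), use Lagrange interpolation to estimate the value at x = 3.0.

Lagrange interpolation formula:
P(x) = Σ yᵢ × Lᵢ(x)
where Lᵢ(x) = Π_{j≠i} (x - xⱼ)/(xᵢ - xⱼ)

L_0(3.0) = (3.0 - 5)/(1 - 5) = 0.500000
L_1(3.0) = (3.0 - 1)/(5 - 1) = 0.500000

P(3.0) = (-8)×L_0(3.0) + (-2)×L_1(3.0)
P(3.0) = -5.000000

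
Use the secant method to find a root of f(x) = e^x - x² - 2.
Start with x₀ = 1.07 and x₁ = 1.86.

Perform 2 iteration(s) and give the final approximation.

f(x) = e^x - x² - 2
x₀ = 1.07, x₁ = 1.86

Secant formula: x_{n+1} = x_n - f(x_n)(x_n - x_{n-1})/(f(x_n) - f(x_{n-1}))

Iteration 1:
  f(1.070000) = -0.229521
  f(1.860000) = 0.964137
  x_2 = 1.860000 - 0.964137×(1.860000 - 1.070000)/(0.964137 - (-0.229521))
       = 1.221904
Iteration 2:
  f(1.860000) = 0.964137
  f(1.221904) = -0.099406
  x_3 = 1.221904 - (-0.099406)×(1.221904 - 1.860000)/(-0.099406 - 0.964137)
       = 1.281545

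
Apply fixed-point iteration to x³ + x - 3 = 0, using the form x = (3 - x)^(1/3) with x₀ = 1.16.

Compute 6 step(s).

Equation: x³ + x - 3 = 0
Fixed-point form: x = (3 - x)^(1/3)
x₀ = 1.16

x_1 = g(1.160000) = 1.225385
x_2 = g(1.225385) = 1.210695
x_3 = g(1.210695) = 1.214026
x_4 = g(1.214026) = 1.213272
x_5 = g(1.213272) = 1.213443
x_6 = g(1.213443) = 1.213405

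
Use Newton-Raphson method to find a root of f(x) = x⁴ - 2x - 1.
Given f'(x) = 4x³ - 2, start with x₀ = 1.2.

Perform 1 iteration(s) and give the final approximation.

f(x) = x⁴ - 2x - 1
f'(x) = 4x³ - 2
x₀ = 1.2

Newton-Raphson formula: x_{n+1} = x_n - f(x_n)/f'(x_n)

Iteration 1:
  f(1.200000) = -1.326400
  f'(1.200000) = 4.912000
  x_1 = 1.200000 - (-1.326400)/4.912000 = 1.470033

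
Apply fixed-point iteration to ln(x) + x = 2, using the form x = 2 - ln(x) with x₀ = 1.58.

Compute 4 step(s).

Equation: ln(x) + x = 2
Fixed-point form: x = 2 - ln(x)
x₀ = 1.58

x_1 = g(1.580000) = 1.542575
x_2 = g(1.542575) = 1.566547
x_3 = g(1.566547) = 1.551126
x_4 = g(1.551126) = 1.561019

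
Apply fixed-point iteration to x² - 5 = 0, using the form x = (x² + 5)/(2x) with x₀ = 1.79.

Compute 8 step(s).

Equation: x² - 5 = 0
Fixed-point form: x = (x² + 5)/(2x)
x₀ = 1.79

x_1 = g(1.790000) = 2.291648
x_2 = g(2.291648) = 2.236742
x_3 = g(2.236742) = 2.236068
x_4 = g(2.236068) = 2.236068
x_5 = g(2.236068) = 2.236068
x_6 = g(2.236068) = 2.236068
x_7 = g(2.236068) = 2.236068
x_8 = g(2.236068) = 2.236068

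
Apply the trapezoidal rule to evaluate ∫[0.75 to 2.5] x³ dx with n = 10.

f(x) = x³
a = 0.75, b = 2.5, n = 10
h = (b - a)/n = 0.175000

Trapezoidal rule: (h/2)[f(x₀) + 2f(x₁) + 2f(x₂) + ... + f(xₙ)]

x_0 = 0.7500, f(x_0) = 0.421875, coefficient = 1
x_1 = 0.9250, f(x_1) = 0.791453, coefficient = 2
x_2 = 1.1000, f(x_2) = 1.331000, coefficient = 2
x_3 = 1.2750, f(x_3) = 2.072672, coefficient = 2
x_4 = 1.4500, f(x_4) = 3.048625, coefficient = 2
x_5 = 1.6250, f(x_5) = 4.291016, coefficient = 2
x_6 = 1.8000, f(x_6) = 5.832000, coefficient = 2
x_7 = 1.9750, f(x_7) = 7.703734, coefficient = 2
x_8 = 2.1500, f(x_8) = 9.938375, coefficient = 2
x_9 = 2.3250, f(x_9) = 12.568078, coefficient = 2
x_10 = 2.5000, f(x_10) = 15.625000, coefficient = 1

I ≈ (0.175000/2) × 111.200781 = 9.730068
Exact value: 9.686523
Error: 0.043545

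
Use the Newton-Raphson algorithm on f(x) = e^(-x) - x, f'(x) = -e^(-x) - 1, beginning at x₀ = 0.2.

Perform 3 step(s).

f(x) = e^(-x) - x
f'(x) = -e^(-x) - 1
x₀ = 0.2

Newton-Raphson formula: x_{n+1} = x_n - f(x_n)/f'(x_n)

Iteration 1:
  f(0.200000) = 0.618731
  f'(0.200000) = -1.818731
  x_1 = 0.200000 - 0.618731/(-1.818731) = 0.540199
Iteration 2:
  f(0.540199) = 0.042433
  f'(0.540199) = -1.582632
  x_2 = 0.540199 - 0.042433/(-1.582632) = 0.567011
Iteration 3:
  f(0.567011) = 0.000208
  f'(0.567011) = -1.567218
  x_3 = 0.567011 - 0.000208/(-1.567218) = 0.567143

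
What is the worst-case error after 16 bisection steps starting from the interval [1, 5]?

Bisection error bound: |error| ≤ (b-a)/2^n
|error| ≤ (5 - 1)/2^16 = 4/2^16
|error| ≤ 0.0000610352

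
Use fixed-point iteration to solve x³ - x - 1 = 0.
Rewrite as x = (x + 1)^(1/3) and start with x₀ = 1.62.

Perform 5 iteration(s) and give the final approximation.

Equation: x³ - x - 1 = 0
Fixed-point form: x = (x + 1)^(1/3)
x₀ = 1.62

x_1 = g(1.620000) = 1.378586
x_2 = g(1.378586) = 1.334872
x_3 = g(1.334872) = 1.326644
x_4 = g(1.326644) = 1.325084
x_5 = g(1.325084) = 1.324787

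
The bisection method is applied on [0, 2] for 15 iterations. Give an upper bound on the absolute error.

Bisection error bound: |error| ≤ (b-a)/2^n
|error| ≤ (2 - 0)/2^15 = 2/2^15
|error| ≤ 0.0000610352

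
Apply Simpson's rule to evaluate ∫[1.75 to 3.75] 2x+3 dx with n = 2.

f(x) = 2x+3
a = 1.75, b = 3.75, n = 2
h = (b - a)/n = 1.000000

Simpson's rule: (h/3)[f(x₀) + 4f(x₁) + 2f(x₂) + ... + f(xₙ)]

x_0 = 1.7500, f(x_0) = 6.500000, coefficient = 1
x_1 = 2.7500, f(x_1) = 8.500000, coefficient = 4
x_2 = 3.7500, f(x_2) = 10.500000, coefficient = 1

I ≈ (1.000000/3) × 51.000000 = 17.000000
Exact value: 17.000000
Error: 0.000000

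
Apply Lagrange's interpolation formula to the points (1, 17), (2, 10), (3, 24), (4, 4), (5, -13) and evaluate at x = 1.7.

Lagrange interpolation formula:
P(x) = Σ yᵢ × Lᵢ(x)
where Lᵢ(x) = Π_{j≠i} (x - xⱼ)/(xᵢ - xⱼ)

L_0(1.7) = (1.7 - 2)/(1 - 2) × (1.7 - 3)/(1 - 3) × (1.7 - 4)/(1 - 4) × (1.7 - 5)/(1 - 5) = 0.123338
L_1(1.7) = (1.7 - 1)/(2 - 1) × (1.7 - 3)/(2 - 3) × (1.7 - 4)/(2 - 4) × (1.7 - 5)/(2 - 5) = 1.151150
L_2(1.7) = (1.7 - 1)/(3 - 1) × (1.7 - 2)/(3 - 2) × (1.7 - 4)/(3 - 4) × (1.7 - 5)/(3 - 5) = -0.398475
L_3(1.7) = (1.7 - 1)/(4 - 1) × (1.7 - 2)/(4 - 2) × (1.7 - 3)/(4 - 3) × (1.7 - 5)/(4 - 5) = 0.150150
L_4(1.7) = (1.7 - 1)/(5 - 1) × (1.7 - 2)/(5 - 2) × (1.7 - 3)/(5 - 3) × (1.7 - 4)/(5 - 4) = -0.026163

P(1.7) = 17×L_0(1.7) + 10×L_1(1.7) + 24×L_2(1.7) + 4×L_3(1.7) + (-13)×L_4(1.7)
P(1.7) = 4.985550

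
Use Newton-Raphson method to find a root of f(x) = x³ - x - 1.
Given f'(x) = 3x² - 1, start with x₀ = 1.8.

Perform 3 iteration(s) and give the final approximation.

f(x) = x³ - x - 1
f'(x) = 3x² - 1
x₀ = 1.8

Newton-Raphson formula: x_{n+1} = x_n - f(x_n)/f'(x_n)

Iteration 1:
  f(1.800000) = 3.032000
  f'(1.800000) = 8.720000
  x_1 = 1.800000 - 3.032000/8.720000 = 1.452294
Iteration 2:
  f(1.452294) = 0.610821
  f'(1.452294) = 5.327470
  x_2 = 1.452294 - 0.610821/5.327470 = 1.337639
Iteration 3:
  f(1.337639) = 0.055767
  f'(1.337639) = 4.367831
  x_3 = 1.337639 - 0.055767/4.367831 = 1.324871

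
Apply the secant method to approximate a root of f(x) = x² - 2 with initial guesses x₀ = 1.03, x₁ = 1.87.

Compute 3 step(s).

f(x) = x² - 2
x₀ = 1.03, x₁ = 1.87

Secant formula: x_{n+1} = x_n - f(x_n)(x_n - x_{n-1})/(f(x_n) - f(x_{n-1}))

Iteration 1:
  f(1.030000) = -0.939100
  f(1.870000) = 1.496900
  x_2 = 1.870000 - 1.496900×(1.870000 - 1.030000)/(1.496900 - (-0.939100))
       = 1.353828
Iteration 2:
  f(1.870000) = 1.496900
  f(1.353828) = -0.167151
  x_3 = 1.353828 - (-0.167151)×(1.353828 - 1.870000)/(-0.167151 - 1.496900)
       = 1.405676
Iteration 3:
  f(1.353828) = -0.167151
  f(1.405676) = -0.024075
  x_4 = 1.405676 - (-0.024075)×(1.405676 - 1.353828)/(-0.024075 - (-0.167151))
       = 1.414400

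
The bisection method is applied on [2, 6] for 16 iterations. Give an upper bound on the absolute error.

Bisection error bound: |error| ≤ (b-a)/2^n
|error| ≤ (6 - 2)/2^16 = 4/2^16
|error| ≤ 0.0000610352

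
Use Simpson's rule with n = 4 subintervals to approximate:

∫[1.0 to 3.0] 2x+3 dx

f(x) = 2x+3
a = 1.0, b = 3.0, n = 4
h = (b - a)/n = 0.500000

Simpson's rule: (h/3)[f(x₀) + 4f(x₁) + 2f(x₂) + ... + f(xₙ)]

x_0 = 1.0000, f(x_0) = 5.000000, coefficient = 1
x_1 = 1.5000, f(x_1) = 6.000000, coefficient = 4
x_2 = 2.0000, f(x_2) = 7.000000, coefficient = 2
x_3 = 2.5000, f(x_3) = 8.000000, coefficient = 4
x_4 = 3.0000, f(x_4) = 9.000000, coefficient = 1

I ≈ (0.500000/3) × 84.000000 = 14.000000
Exact value: 14.000000
Error: 0.000000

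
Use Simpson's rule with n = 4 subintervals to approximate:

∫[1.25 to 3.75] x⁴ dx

f(x) = x⁴
a = 1.25, b = 3.75, n = 4
h = (b - a)/n = 0.625000

Simpson's rule: (h/3)[f(x₀) + 4f(x₁) + 2f(x₂) + ... + f(xₙ)]

x_0 = 1.2500, f(x_0) = 2.441406, coefficient = 1
x_1 = 1.8750, f(x_1) = 12.359619, coefficient = 4
x_2 = 2.5000, f(x_2) = 39.062500, coefficient = 2
x_3 = 3.1250, f(x_3) = 95.367432, coefficient = 4
x_4 = 3.7500, f(x_4) = 197.753906, coefficient = 1

I ≈ (0.625000/3) × 709.228516 = 147.755941
Exact value: 147.705078
Error: 0.050863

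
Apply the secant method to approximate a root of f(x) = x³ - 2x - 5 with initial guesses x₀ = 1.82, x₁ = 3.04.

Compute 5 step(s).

f(x) = x³ - 2x - 5
x₀ = 1.82, x₁ = 3.04

Secant formula: x_{n+1} = x_n - f(x_n)(x_n - x_{n-1})/(f(x_n) - f(x_{n-1}))

Iteration 1:
  f(1.820000) = -2.611432
  f(3.040000) = 17.014464
  x_2 = 3.040000 - 17.014464×(3.040000 - 1.820000)/(17.014464 - (-2.611432))
       = 1.982334
Iteration 2:
  f(3.040000) = 17.014464
  f(1.982334) = -1.174795
  x_3 = 1.982334 - (-1.174795)×(1.982334 - 3.040000)/(-1.174795 - 17.014464)
       = 2.050646
Iteration 3:
  f(1.982334) = -1.174795
  f(2.050646) = -0.478024
  x_4 = 2.050646 - (-0.478024)×(2.050646 - 1.982334)/(-0.478024 - (-1.174795))
       = 2.097511
Iteration 4:
  f(2.050646) = -0.478024
  f(2.097511) = 0.033092
  x_5 = 2.097511 - 0.033092×(2.097511 - 2.050646)/(0.033092 - (-0.478024))
       = 2.094477
Iteration 5:
  f(2.097511) = 0.033092
  f(2.094477) = -0.000830
  x_6 = 2.094477 - (-0.000830)×(2.094477 - 2.097511)/(-0.000830 - 0.033092)
       = 2.094551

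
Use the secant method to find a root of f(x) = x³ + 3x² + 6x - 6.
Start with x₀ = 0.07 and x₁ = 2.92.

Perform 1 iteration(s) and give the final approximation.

f(x) = x³ + 3x² + 6x - 6
x₀ = 0.07, x₁ = 2.92

Secant formula: x_{n+1} = x_n - f(x_n)(x_n - x_{n-1})/(f(x_n) - f(x_{n-1}))

Iteration 1:
  f(0.070000) = -5.564957
  f(2.920000) = 61.996288
  x_2 = 2.920000 - 61.996288×(2.920000 - 0.070000)/(61.996288 - (-5.564957))
       = 0.304752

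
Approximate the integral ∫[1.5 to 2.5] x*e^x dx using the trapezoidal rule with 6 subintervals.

f(x) = x*e^x
a = 1.5, b = 2.5, n = 6
h = (b - a)/n = 0.166667

Trapezoidal rule: (h/2)[f(x₀) + 2f(x₁) + 2f(x₂) + ... + f(xₙ)]

x_0 = 1.5000, f(x_0) = 6.722534, coefficient = 1
x_1 = 1.6667, f(x_1) = 8.824150, coefficient = 2
x_2 = 1.8333, f(x_2) = 11.466952, coefficient = 2
x_3 = 2.0000, f(x_3) = 14.778112, coefficient = 2
x_4 = 2.1667, f(x_4) = 18.913133, coefficient = 2
x_5 = 2.3333, f(x_5) = 24.061937, coefficient = 2
x_6 = 2.5000, f(x_6) = 30.456235, coefficient = 1

I ≈ (0.166667/2) × 193.267336 = 16.105611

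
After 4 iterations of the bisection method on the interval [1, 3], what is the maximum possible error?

Bisection error bound: |error| ≤ (b-a)/2^n
|error| ≤ (3 - 1)/2^4 = 2/2^4
|error| ≤ 0.1250000000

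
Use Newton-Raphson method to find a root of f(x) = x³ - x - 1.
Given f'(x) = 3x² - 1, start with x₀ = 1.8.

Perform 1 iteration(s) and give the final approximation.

f(x) = x³ - x - 1
f'(x) = 3x² - 1
x₀ = 1.8

Newton-Raphson formula: x_{n+1} = x_n - f(x_n)/f'(x_n)

Iteration 1:
  f(1.800000) = 3.032000
  f'(1.800000) = 8.720000
  x_1 = 1.800000 - 3.032000/8.720000 = 1.452294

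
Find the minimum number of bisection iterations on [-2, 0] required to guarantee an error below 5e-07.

We need (b-a)/2^n ≤ 5e-07
(0 - (-2))/2^n ≤ 5e-07
2/2^n ≤ 5e-07
2^n ≥ 4000000
n ≥ log₂(4000000) = 21.93
n ≥ 22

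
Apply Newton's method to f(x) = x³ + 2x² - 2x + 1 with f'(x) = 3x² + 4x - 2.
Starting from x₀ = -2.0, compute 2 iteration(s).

f(x) = x³ + 2x² - 2x + 1
f'(x) = 3x² + 4x - 2
x₀ = -2.0

Newton-Raphson formula: x_{n+1} = x_n - f(x_n)/f'(x_n)

Iteration 1:
  f(-2.000000) = 5.000000
  f'(-2.000000) = 2.000000
  x_1 = -2.000000 - 5.000000/2.000000 = -4.500000
Iteration 2:
  f(-4.500000) = -40.625000
  f'(-4.500000) = 40.750000
  x_2 = -4.500000 - (-40.625000)/40.750000 = -3.503067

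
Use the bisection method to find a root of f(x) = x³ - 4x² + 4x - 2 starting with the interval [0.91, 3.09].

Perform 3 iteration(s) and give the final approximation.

f(x) = x³ - 4x² + 4x - 2
Initial interval: [0.91, 3.09]

Iteration 1:
  c_1 = (0.910000 + 3.090000)/2 = 2.000000
  f(c_1) = f(2.000000) = -2.000000
  f(a) × f(c) ≥ 0, new interval: [2.000000, 3.090000]
Iteration 2:
  c_2 = (2.000000 + 3.090000)/2 = 2.545000
  f(c_2) = f(2.545000) = -1.244071
  f(a) × f(c) ≥ 0, new interval: [2.545000, 3.090000]
Iteration 3:
  c_3 = (2.545000 + 3.090000)/2 = 2.817500
  f(c_3) = f(2.817500) = -0.117047
  f(a) × f(c) ≥ 0, new interval: [2.817500, 3.090000]

After 3 iteration(s), the approximation is c_3 = 2.817500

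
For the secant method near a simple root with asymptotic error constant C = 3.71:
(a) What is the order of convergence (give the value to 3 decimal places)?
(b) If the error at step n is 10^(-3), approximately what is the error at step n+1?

(a) Secant method has superlinear convergence with order φ = (1+√5)/2 ≈ 1.618.
    This means |e_{n+1}| ≈ C|e_n|^1.618.

(b) With |e_n| = 10^(-3) and C = 3.71:
    |e_{n+1}| ≈ 3.71 × (10^(-3))^1.618 = 3.71 × 10^(-4.85)

(a) ≈ 1.618 (golden ratio); (b) |e_{n+1}| ≈ 5.191e-05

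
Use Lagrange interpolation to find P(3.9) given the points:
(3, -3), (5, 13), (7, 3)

Lagrange interpolation formula:
P(x) = Σ yᵢ × Lᵢ(x)
where Lᵢ(x) = Π_{j≠i} (x - xⱼ)/(xᵢ - xⱼ)

L_0(3.9) = (3.9 - 5)/(3 - 5) × (3.9 - 7)/(3 - 7) = 0.426250
L_1(3.9) = (3.9 - 3)/(5 - 3) × (3.9 - 7)/(5 - 7) = 0.697500
L_2(3.9) = (3.9 - 3)/(7 - 3) × (3.9 - 5)/(7 - 5) = -0.123750

P(3.9) = (-3)×L_0(3.9) + 13×L_1(3.9) + 3×L_2(3.9)
P(3.9) = 7.417500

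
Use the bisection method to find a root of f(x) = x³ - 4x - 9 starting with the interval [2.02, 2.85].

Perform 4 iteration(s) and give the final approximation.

f(x) = x³ - 4x - 9
Initial interval: [2.02, 2.85]

Iteration 1:
  c_1 = (2.020000 + 2.850000)/2 = 2.435000
  f(c_1) = f(2.435000) = -4.302337
  f(a) × f(c) ≥ 0, new interval: [2.435000, 2.850000]
Iteration 2:
  c_2 = (2.435000 + 2.850000)/2 = 2.642500
  f(c_2) = f(2.642500) = -1.117934
  f(a) × f(c) ≥ 0, new interval: [2.642500, 2.850000]
Iteration 3:
  c_3 = (2.642500 + 2.850000)/2 = 2.746250
  f(c_3) = f(2.746250) = 0.726913
  f(a) × f(c) < 0, new interval: [2.642500, 2.746250]
Iteration 4:
  c_4 = (2.642500 + 2.746250)/2 = 2.694375
  f(c_4) = f(2.694375) = -0.217263
  f(a) × f(c) ≥ 0, new interval: [2.694375, 2.746250]

After 4 iteration(s), the approximation is c_4 = 2.694375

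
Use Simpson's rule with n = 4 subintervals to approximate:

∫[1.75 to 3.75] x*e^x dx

f(x) = x*e^x
a = 1.75, b = 3.75, n = 4
h = (b - a)/n = 0.500000

Simpson's rule: (h/3)[f(x₀) + 4f(x₁) + 2f(x₂) + ... + f(xₙ)]

x_0 = 1.7500, f(x_0) = 10.070555, coefficient = 1
x_1 = 2.2500, f(x_1) = 21.347406, coefficient = 4
x_2 = 2.7500, f(x_2) = 43.017238, coefficient = 2
x_3 = 3.2500, f(x_3) = 83.818605, coefficient = 4
x_4 = 3.7500, f(x_4) = 159.454058, coefficient = 1

I ≈ (0.500000/3) × 676.223129 = 112.703855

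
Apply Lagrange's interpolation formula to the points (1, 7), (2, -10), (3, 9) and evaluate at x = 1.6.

Lagrange interpolation formula:
P(x) = Σ yᵢ × Lᵢ(x)
where Lᵢ(x) = Π_{j≠i} (x - xⱼ)/(xᵢ - xⱼ)

L_0(1.6) = (1.6 - 2)/(1 - 2) × (1.6 - 3)/(1 - 3) = 0.280000
L_1(1.6) = (1.6 - 1)/(2 - 1) × (1.6 - 3)/(2 - 3) = 0.840000
L_2(1.6) = (1.6 - 1)/(3 - 1) × (1.6 - 2)/(3 - 2) = -0.120000

P(1.6) = 7×L_0(1.6) + (-10)×L_1(1.6) + 9×L_2(1.6)
P(1.6) = -7.520000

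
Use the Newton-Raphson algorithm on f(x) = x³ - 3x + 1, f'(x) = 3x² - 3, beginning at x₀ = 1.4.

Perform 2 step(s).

f(x) = x³ - 3x + 1
f'(x) = 3x² - 3
x₀ = 1.4

Newton-Raphson formula: x_{n+1} = x_n - f(x_n)/f'(x_n)

Iteration 1:
  f(1.400000) = -0.456000
  f'(1.400000) = 2.880000
  x_1 = 1.400000 - (-0.456000)/2.880000 = 1.558333
Iteration 2:
  f(1.558333) = 0.109261
  f'(1.558333) = 4.285208
  x_2 = 1.558333 - 0.109261/4.285208 = 1.532836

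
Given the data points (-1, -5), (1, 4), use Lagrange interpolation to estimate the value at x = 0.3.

Lagrange interpolation formula:
P(x) = Σ yᵢ × Lᵢ(x)
where Lᵢ(x) = Π_{j≠i} (x - xⱼ)/(xᵢ - xⱼ)

L_0(0.3) = (0.3 - 1)/(-1 - 1) = 0.350000
L_1(0.3) = (0.3 - (-1))/(1 - (-1)) = 0.650000

P(0.3) = (-5)×L_0(0.3) + 4×L_1(0.3)
P(0.3) = 0.850000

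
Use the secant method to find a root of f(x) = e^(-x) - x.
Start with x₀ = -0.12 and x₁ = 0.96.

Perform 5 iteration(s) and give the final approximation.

f(x) = e^(-x) - x
x₀ = -0.12, x₁ = 0.96

Secant formula: x_{n+1} = x_n - f(x_n)(x_n - x_{n-1})/(f(x_n) - f(x_{n-1}))

Iteration 1:
  f(-0.120000) = 1.247497
  f(0.960000) = -0.577107
  x_2 = 0.960000 - (-0.577107)×(0.960000 - (-0.120000))/(-0.577107 - 1.247497)
       = 0.618405
Iteration 2:
  f(0.960000) = -0.577107
  f(0.618405) = -0.079602
  x_3 = 0.618405 - (-0.079602)×(0.618405 - 0.960000)/(-0.079602 - (-0.577107))
       = 0.563749
Iteration 3:
  f(0.618405) = -0.079602
  f(0.563749) = 0.005322
  x_4 = 0.563749 - 0.005322×(0.563749 - 0.618405)/(0.005322 - (-0.079602))
       = 0.567175
Iteration 4:
  f(0.563749) = 0.005322
  f(0.567175) = -0.000049
  x_5 = 0.567175 - (-0.000049)×(0.567175 - 0.563749)/(-0.000049 - 0.005322)
       = 0.567143
Iteration 5:
  f(0.567175) = -0.000049
  f(0.567143) = 0.000000
  x_6 = 0.567143 - 0.000000×(0.567143 - 0.567175)/(0.000000 - (-0.000049))
       = 0.567143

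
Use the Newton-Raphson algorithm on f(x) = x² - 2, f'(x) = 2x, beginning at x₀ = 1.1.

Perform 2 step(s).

f(x) = x² - 2
f'(x) = 2x
x₀ = 1.1

Newton-Raphson formula: x_{n+1} = x_n - f(x_n)/f'(x_n)

Iteration 1:
  f(1.100000) = -0.790000
  f'(1.100000) = 2.200000
  x_1 = 1.100000 - (-0.790000)/2.200000 = 1.459091
Iteration 2:
  f(1.459091) = 0.128946
  f'(1.459091) = 2.918182
  x_2 = 1.459091 - 0.128946/2.918182 = 1.414904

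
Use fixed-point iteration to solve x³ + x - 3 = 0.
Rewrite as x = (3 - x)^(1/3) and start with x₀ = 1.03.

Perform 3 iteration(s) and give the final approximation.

Equation: x³ + x - 3 = 0
Fixed-point form: x = (3 - x)^(1/3)
x₀ = 1.03

x_1 = g(1.030000) = 1.253590
x_2 = g(1.253590) = 1.204247
x_3 = g(1.204247) = 1.215483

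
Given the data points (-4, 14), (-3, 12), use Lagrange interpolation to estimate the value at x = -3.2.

Lagrange interpolation formula:
P(x) = Σ yᵢ × Lᵢ(x)
where Lᵢ(x) = Π_{j≠i} (x - xⱼ)/(xᵢ - xⱼ)

L_0(-3.2) = (-3.2 - (-3))/(-4 - (-3)) = 0.200000
L_1(-3.2) = (-3.2 - (-4))/(-3 - (-4)) = 0.800000

P(-3.2) = 14×L_0(-3.2) + 12×L_1(-3.2)
P(-3.2) = 12.400000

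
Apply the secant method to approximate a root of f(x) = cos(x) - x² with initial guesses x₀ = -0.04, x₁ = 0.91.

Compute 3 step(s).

f(x) = cos(x) - x²
x₀ = -0.04, x₁ = 0.91

Secant formula: x_{n+1} = x_n - f(x_n)(x_n - x_{n-1})/(f(x_n) - f(x_{n-1}))

Iteration 1:
  f(-0.040000) = 0.997600
  f(0.910000) = -0.214354
  x_2 = 0.910000 - (-0.214354)×(0.910000 - (-0.040000))/(-0.214354 - 0.997600)
       = 0.741977
Iteration 2:
  f(0.910000) = -0.214354
  f(0.741977) = 0.186605
  x_3 = 0.741977 - 0.186605×(0.741977 - 0.910000)/(0.186605 - (-0.214354))
       = 0.820174
Iteration 3:
  f(0.741977) = 0.186605
  f(0.820174) = 0.009408
  x_4 = 0.820174 - 0.009408×(0.820174 - 0.741977)/(0.009408 - 0.186605)
       = 0.824326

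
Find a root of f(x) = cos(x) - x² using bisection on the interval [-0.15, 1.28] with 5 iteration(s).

f(x) = cos(x) - x²
Initial interval: [-0.15, 1.28]

Iteration 1:
  c_1 = (-0.150000 + 1.280000)/2 = 0.565000
  f(c_1) = f(0.565000) = 0.525364
  f(a) × f(c) ≥ 0, new interval: [0.565000, 1.280000]
Iteration 2:
  c_2 = (0.565000 + 1.280000)/2 = 0.922500
  f(c_2) = f(0.922500) = -0.247177
  f(a) × f(c) < 0, new interval: [0.565000, 0.922500]
Iteration 3:
  c_3 = (0.565000 + 0.922500)/2 = 0.743750
  f(c_3) = f(0.743750) = 0.182771
  f(a) × f(c) ≥ 0, new interval: [0.743750, 0.922500]
Iteration 4:
  c_4 = (0.743750 + 0.922500)/2 = 0.833125
  f(c_4) = f(0.833125) = -0.021531
  f(a) × f(c) < 0, new interval: [0.743750, 0.833125]
Iteration 5:
  c_5 = (0.743750 + 0.833125)/2 = 0.788438
  f(c_5) = f(0.788438) = 0.083321
  f(a) × f(c) ≥ 0, new interval: [0.788438, 0.833125]

After 5 iteration(s), the approximation is c_5 = 0.788438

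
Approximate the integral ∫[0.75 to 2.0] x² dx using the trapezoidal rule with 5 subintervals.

f(x) = x²
a = 0.75, b = 2.0, n = 5
h = (b - a)/n = 0.250000

Trapezoidal rule: (h/2)[f(x₀) + 2f(x₁) + 2f(x₂) + ... + f(xₙ)]

x_0 = 0.7500, f(x_0) = 0.562500, coefficient = 1
x_1 = 1.0000, f(x_1) = 1.000000, coefficient = 2
x_2 = 1.2500, f(x_2) = 1.562500, coefficient = 2
x_3 = 1.5000, f(x_3) = 2.250000, coefficient = 2
x_4 = 1.7500, f(x_4) = 3.062500, coefficient = 2
x_5 = 2.0000, f(x_5) = 4.000000, coefficient = 1

I ≈ (0.250000/2) × 20.312500 = 2.539062
Exact value: 2.526042
Error: 0.013021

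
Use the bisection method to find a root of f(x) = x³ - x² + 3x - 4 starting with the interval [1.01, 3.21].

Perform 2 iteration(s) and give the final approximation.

f(x) = x³ - x² + 3x - 4
Initial interval: [1.01, 3.21]

Iteration 1:
  c_1 = (1.010000 + 3.210000)/2 = 2.110000
  f(c_1) = f(2.110000) = 7.271831
  f(a) × f(c) < 0, new interval: [1.010000, 2.110000]
Iteration 2:
  c_2 = (1.010000 + 2.110000)/2 = 1.560000
  f(c_2) = f(1.560000) = 2.042816
  f(a) × f(c) < 0, new interval: [1.010000, 1.560000]

After 2 iteration(s), the approximation is c_2 = 1.560000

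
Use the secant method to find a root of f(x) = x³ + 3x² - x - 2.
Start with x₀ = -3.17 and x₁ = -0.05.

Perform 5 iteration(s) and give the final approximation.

f(x) = x³ + 3x² - x - 2
x₀ = -3.17, x₁ = -0.05

Secant formula: x_{n+1} = x_n - f(x_n)(x_n - x_{n-1})/(f(x_n) - f(x_{n-1}))

Iteration 1:
  f(-3.170000) = -0.538313
  f(-0.050000) = -1.942625
  x_2 = -0.050000 - (-1.942625)×(-0.050000 - (-3.170000))/(-1.942625 - (-0.538313))
       = -4.365985
Iteration 2:
  f(-0.050000) = -1.942625
  f(-4.365985) = -23.672192
  x_3 = -4.365985 - (-23.672192)×(-4.365985 - (-0.050000))/(-23.672192 - (-1.942625))
       = 0.335849
Iteration 3:
  f(-4.365985) = -23.672192
  f(0.335849) = -1.959583
  x_4 = 0.335849 - (-1.959583)×(0.335849 - (-4.365985))/(-1.959583 - (-23.672192))
       = 0.760194
Iteration 4:
  f(0.335849) = -1.959583
  f(0.760194) = -0.587195
  x_5 = 0.760194 - (-0.587195)×(0.760194 - 0.335849)/(-0.587195 - (-1.959583))
       = 0.941756
Iteration 5:
  f(0.760194) = -0.587195
  f(0.941756) = 0.554206
  x_6 = 0.941756 - 0.554206×(0.941756 - 0.760194)/(0.554206 - (-0.587195))
       = 0.853599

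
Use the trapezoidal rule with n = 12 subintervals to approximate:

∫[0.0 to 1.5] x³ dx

f(x) = x³
a = 0.0, b = 1.5, n = 12
h = (b - a)/n = 0.125000

Trapezoidal rule: (h/2)[f(x₀) + 2f(x₁) + 2f(x₂) + ... + f(xₙ)]

x_0 = 0.0000, f(x_0) = 0.000000, coefficient = 1
x_1 = 0.1250, f(x_1) = 0.001953, coefficient = 2
x_2 = 0.2500, f(x_2) = 0.015625, coefficient = 2
x_3 = 0.3750, f(x_3) = 0.052734, coefficient = 2
x_4 = 0.5000, f(x_4) = 0.125000, coefficient = 2
x_5 = 0.6250, f(x_5) = 0.244141, coefficient = 2
x_6 = 0.7500, f(x_6) = 0.421875, coefficient = 2
x_7 = 0.8750, f(x_7) = 0.669922, coefficient = 2
x_8 = 1.0000, f(x_8) = 1.000000, coefficient = 2
x_9 = 1.1250, f(x_9) = 1.423828, coefficient = 2
x_10 = 1.2500, f(x_10) = 1.953125, coefficient = 2
x_11 = 1.3750, f(x_11) = 2.599609, coefficient = 2
x_12 = 1.5000, f(x_12) = 3.375000, coefficient = 1

I ≈ (0.125000/2) × 20.390625 = 1.274414
Exact value: 1.265625
Error: 0.008789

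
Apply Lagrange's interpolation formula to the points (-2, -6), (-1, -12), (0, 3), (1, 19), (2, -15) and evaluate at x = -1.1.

Lagrange interpolation formula:
P(x) = Σ yᵢ × Lᵢ(x)
where Lᵢ(x) = Π_{j≠i} (x - xⱼ)/(xᵢ - xⱼ)

L_0(-1.1) = (-1.1 - (-1))/(-2 - (-1)) × (-1.1 - 0)/(-2 - 0) × (-1.1 - 1)/(-2 - 1) × (-1.1 - 2)/(-2 - 2) = 0.029838
L_1(-1.1) = (-1.1 - (-2))/(-1 - (-2)) × (-1.1 - 0)/(-1 - 0) × (-1.1 - 1)/(-1 - 1) × (-1.1 - 2)/(-1 - 2) = 1.074150
L_2(-1.1) = (-1.1 - (-2))/(0 - (-2)) × (-1.1 - (-1))/(0 - (-1)) × (-1.1 - 1)/(0 - 1) × (-1.1 - 2)/(0 - 2) = -0.146475
L_3(-1.1) = (-1.1 - (-2))/(1 - (-2)) × (-1.1 - (-1))/(1 - (-1)) × (-1.1 - 0)/(1 - 0) × (-1.1 - 2)/(1 - 2) = 0.051150
L_4(-1.1) = (-1.1 - (-2))/(2 - (-2)) × (-1.1 - (-1))/(2 - (-1)) × (-1.1 - 0)/(2 - 0) × (-1.1 - 1)/(2 - 1) = -0.008663

P(-1.1) = (-6)×L_0(-1.1) + (-12)×L_1(-1.1) + 3×L_2(-1.1) + 19×L_3(-1.1) + (-15)×L_4(-1.1)
P(-1.1) = -12.406462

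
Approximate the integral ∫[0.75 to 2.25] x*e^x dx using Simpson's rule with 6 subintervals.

f(x) = x*e^x
a = 0.75, b = 2.25, n = 6
h = (b - a)/n = 0.250000

Simpson's rule: (h/3)[f(x₀) + 4f(x₁) + 2f(x₂) + ... + f(xₙ)]

x_0 = 0.7500, f(x_0) = 1.587750, coefficient = 1
x_1 = 1.0000, f(x_1) = 2.718282, coefficient = 4
x_2 = 1.2500, f(x_2) = 4.362929, coefficient = 2
x_3 = 1.5000, f(x_3) = 6.722534, coefficient = 4
x_4 = 1.7500, f(x_4) = 10.070555, coefficient = 2
x_5 = 2.0000, f(x_5) = 14.778112, coefficient = 4
x_6 = 2.2500, f(x_6) = 21.347406, coefficient = 1

I ≈ (0.250000/3) × 148.677833 = 12.389819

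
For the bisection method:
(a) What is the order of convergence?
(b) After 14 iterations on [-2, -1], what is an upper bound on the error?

(a) Bisection has linear (order 1) convergence; the error is halved each step.

(b) Error bound = (b-a)/2^n = (-1 - (-2))/2^{14}
    = 1/2^{14}

(a) 1 (linear); (b) error ≤ 6.10e-05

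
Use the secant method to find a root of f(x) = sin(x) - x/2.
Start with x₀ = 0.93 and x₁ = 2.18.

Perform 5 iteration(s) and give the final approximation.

f(x) = sin(x) - x/2
x₀ = 0.93, x₁ = 2.18

Secant formula: x_{n+1} = x_n - f(x_n)(x_n - x_{n-1})/(f(x_n) - f(x_{n-1}))

Iteration 1:
  f(0.930000) = 0.336620
  f(2.180000) = -0.269896
  x_2 = 2.180000 - (-0.269896)×(2.180000 - 0.930000)/(-0.269896 - 0.336620)
       = 1.623757
Iteration 2:
  f(2.180000) = -0.269896
  f(1.623757) = 0.186719
  x_3 = 1.623757 - 0.186719×(1.623757 - 2.180000)/(0.186719 - (-0.269896))
       = 1.851216
Iteration 3:
  f(1.623757) = 0.186719
  f(1.851216) = 0.035331
  x_4 = 1.851216 - 0.035331×(1.851216 - 1.623757)/(0.035331 - 0.186719)
       = 1.904301
Iteration 4:
  f(1.851216) = 0.035331
  f(1.904301) = -0.007250
  x_5 = 1.904301 - (-0.007250)×(1.904301 - 1.851216)/(-0.007250 - 0.035331)
       = 1.895263
Iteration 5:
  f(1.904301) = -0.007250
  f(1.895263) = 0.000189
  x_6 = 1.895263 - 0.000189×(1.895263 - 1.904301)/(0.000189 - (-0.007250))
       = 1.895493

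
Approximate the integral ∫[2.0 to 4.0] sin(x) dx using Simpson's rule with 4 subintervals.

f(x) = sin(x)
a = 2.0, b = 4.0, n = 4
h = (b - a)/n = 0.500000

Simpson's rule: (h/3)[f(x₀) + 4f(x₁) + 2f(x₂) + ... + f(xₙ)]

x_0 = 2.0000, f(x_0) = 0.909297, coefficient = 1
x_1 = 2.5000, f(x_1) = 0.598472, coefficient = 4
x_2 = 3.0000, f(x_2) = 0.141120, coefficient = 2
x_3 = 3.5000, f(x_3) = -0.350783, coefficient = 4
x_4 = 4.0000, f(x_4) = -0.756802, coefficient = 1

I ≈ (0.500000/3) × 1.425491 = 0.237582
Exact value: 0.237497
Error: 0.000085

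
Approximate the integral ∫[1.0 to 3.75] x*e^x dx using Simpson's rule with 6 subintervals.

f(x) = x*e^x
a = 1.0, b = 3.75, n = 6
h = (b - a)/n = 0.458333

Simpson's rule: (h/3)[f(x₀) + 4f(x₁) + 2f(x₂) + ... + f(xₙ)]

x_0 = 1.0000, f(x_0) = 2.718282, coefficient = 1
x_1 = 1.4583, f(x_1) = 6.269067, coefficient = 4
x_2 = 1.9167, f(x_2) = 13.029998, coefficient = 2
x_3 = 2.3750, f(x_3) = 25.533656, coefficient = 4
x_4 = 2.8333, f(x_4) = 48.172446, coefficient = 2
x_5 = 3.2917, f(x_5) = 88.505145, coefficient = 4
x_6 = 3.7500, f(x_6) = 159.454058, coefficient = 1

I ≈ (0.458333/3) × 765.808703 = 116.998552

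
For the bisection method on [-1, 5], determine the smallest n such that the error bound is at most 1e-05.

We need (b-a)/2^n ≤ 1e-05
(5 - (-1))/2^n ≤ 1e-05
6/2^n ≤ 1e-05
2^n ≥ 600000
n ≥ log₂(600000) = 19.19
n ≥ 20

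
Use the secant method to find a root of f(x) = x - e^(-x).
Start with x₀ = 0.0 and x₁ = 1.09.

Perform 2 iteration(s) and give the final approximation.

f(x) = x - e^(-x)
x₀ = 0.0, x₁ = 1.09

Secant formula: x_{n+1} = x_n - f(x_n)(x_n - x_{n-1})/(f(x_n) - f(x_{n-1}))

Iteration 1:
  f(0.000000) = -1.000000
  f(1.090000) = 0.753784
  x_2 = 1.090000 - 0.753784×(1.090000 - 0.000000)/(0.753784 - (-1.000000))
       = 0.621513
Iteration 2:
  f(1.090000) = 0.753784
  f(0.621513) = 0.084383
  x_3 = 0.621513 - 0.084383×(0.621513 - 1.090000)/(0.084383 - 0.753784)
       = 0.562458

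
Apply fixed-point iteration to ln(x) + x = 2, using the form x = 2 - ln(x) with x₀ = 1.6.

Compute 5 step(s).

Equation: ln(x) + x = 2
Fixed-point form: x = 2 - ln(x)
x₀ = 1.6

x_1 = g(1.600000) = 1.529996
x_2 = g(1.529996) = 1.574735
x_3 = g(1.574735) = 1.545913
x_4 = g(1.545913) = 1.564385
x_5 = g(1.564385) = 1.552507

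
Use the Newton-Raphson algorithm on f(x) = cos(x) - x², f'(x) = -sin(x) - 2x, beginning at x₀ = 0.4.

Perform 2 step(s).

f(x) = cos(x) - x²
f'(x) = -sin(x) - 2x
x₀ = 0.4

Newton-Raphson formula: x_{n+1} = x_n - f(x_n)/f'(x_n)

Iteration 1:
  f(0.400000) = 0.761061
  f'(0.400000) = -1.189418
  x_1 = 0.400000 - 0.761061/(-1.189418) = 1.039860
Iteration 2:
  f(1.039860) = -0.574967
  f'(1.039860) = -2.942053
  x_2 = 1.039860 - (-0.574967)/(-2.942053) = 0.844429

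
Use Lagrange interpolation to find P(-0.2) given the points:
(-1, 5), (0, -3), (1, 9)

Lagrange interpolation formula:
P(x) = Σ yᵢ × Lᵢ(x)
where Lᵢ(x) = Π_{j≠i} (x - xⱼ)/(xᵢ - xⱼ)

L_0(-0.2) = (-0.2 - 0)/(-1 - 0) × (-0.2 - 1)/(-1 - 1) = 0.120000
L_1(-0.2) = (-0.2 - (-1))/(0 - (-1)) × (-0.2 - 1)/(0 - 1) = 0.960000
L_2(-0.2) = (-0.2 - (-1))/(1 - (-1)) × (-0.2 - 0)/(1 - 0) = -0.080000

P(-0.2) = 5×L_0(-0.2) + (-3)×L_1(-0.2) + 9×L_2(-0.2)
P(-0.2) = -3.000000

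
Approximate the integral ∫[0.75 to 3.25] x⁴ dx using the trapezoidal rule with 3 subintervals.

f(x) = x⁴
a = 0.75, b = 3.25, n = 3
h = (b - a)/n = 0.833333

Trapezoidal rule: (h/2)[f(x₀) + 2f(x₁) + 2f(x₂) + ... + f(xₙ)]

x_0 = 0.7500, f(x_0) = 0.316406, coefficient = 1
x_1 = 1.5833, f(x_1) = 6.284770, coefficient = 2
x_2 = 2.4167, f(x_2) = 34.108845, coefficient = 2
x_3 = 3.2500, f(x_3) = 111.566406, coefficient = 1

I ≈ (0.833333/2) × 192.670042 = 80.279184
Exact value: 72.470703
Error: 7.808481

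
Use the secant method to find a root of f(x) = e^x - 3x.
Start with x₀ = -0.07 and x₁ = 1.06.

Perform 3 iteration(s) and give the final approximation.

f(x) = e^x - 3x
x₀ = -0.07, x₁ = 1.06

Secant formula: x_{n+1} = x_n - f(x_n)(x_n - x_{n-1})/(f(x_n) - f(x_{n-1}))

Iteration 1:
  f(-0.070000) = 1.142394
  f(1.060000) = -0.293629
  x_2 = 1.060000 - (-0.293629)×(1.060000 - (-0.070000))/(-0.293629 - 1.142394)
       = 0.828945
Iteration 2:
  f(1.060000) = -0.293629
  f(0.828945) = -0.195934
  x_3 = 0.828945 - (-0.195934)×(0.828945 - 1.060000)/(-0.195934 - (-0.293629))
       = 0.365546
Iteration 3:
  f(0.828945) = -0.195934
  f(0.365546) = 0.344663
  x_4 = 0.365546 - 0.344663×(0.365546 - 0.828945)/(0.344663 - (-0.195934))
       = 0.660990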